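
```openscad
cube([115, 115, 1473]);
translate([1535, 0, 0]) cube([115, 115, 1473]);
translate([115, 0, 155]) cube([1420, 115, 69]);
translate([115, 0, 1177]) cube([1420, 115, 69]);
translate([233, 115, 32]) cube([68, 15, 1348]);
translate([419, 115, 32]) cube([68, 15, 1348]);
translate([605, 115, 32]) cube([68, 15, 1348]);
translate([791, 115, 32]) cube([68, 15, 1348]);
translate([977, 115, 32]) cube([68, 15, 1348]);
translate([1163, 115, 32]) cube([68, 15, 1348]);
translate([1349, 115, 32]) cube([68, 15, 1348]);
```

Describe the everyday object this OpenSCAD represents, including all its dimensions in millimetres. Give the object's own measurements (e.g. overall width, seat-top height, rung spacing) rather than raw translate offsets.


A fence section. Two 115×115 mm posts, 1473 mm tall, stand on the floor with a clear span of 1420 mm between their inner faces. Two horizontal rails of 115×69 mm section span the gap between the posts with their undersides at z = 155 mm and z = 1177 mm, flush with the posts' −y face. 7 pickets, each 68 mm wide, 15 mm thick and 1348 mm tall, are fixed to the +y face of the rails with their bottoms at z = 32 mm, spaced across the span with a 118 mm gap after the −x post and between neighbouring pickets and before the +x post.


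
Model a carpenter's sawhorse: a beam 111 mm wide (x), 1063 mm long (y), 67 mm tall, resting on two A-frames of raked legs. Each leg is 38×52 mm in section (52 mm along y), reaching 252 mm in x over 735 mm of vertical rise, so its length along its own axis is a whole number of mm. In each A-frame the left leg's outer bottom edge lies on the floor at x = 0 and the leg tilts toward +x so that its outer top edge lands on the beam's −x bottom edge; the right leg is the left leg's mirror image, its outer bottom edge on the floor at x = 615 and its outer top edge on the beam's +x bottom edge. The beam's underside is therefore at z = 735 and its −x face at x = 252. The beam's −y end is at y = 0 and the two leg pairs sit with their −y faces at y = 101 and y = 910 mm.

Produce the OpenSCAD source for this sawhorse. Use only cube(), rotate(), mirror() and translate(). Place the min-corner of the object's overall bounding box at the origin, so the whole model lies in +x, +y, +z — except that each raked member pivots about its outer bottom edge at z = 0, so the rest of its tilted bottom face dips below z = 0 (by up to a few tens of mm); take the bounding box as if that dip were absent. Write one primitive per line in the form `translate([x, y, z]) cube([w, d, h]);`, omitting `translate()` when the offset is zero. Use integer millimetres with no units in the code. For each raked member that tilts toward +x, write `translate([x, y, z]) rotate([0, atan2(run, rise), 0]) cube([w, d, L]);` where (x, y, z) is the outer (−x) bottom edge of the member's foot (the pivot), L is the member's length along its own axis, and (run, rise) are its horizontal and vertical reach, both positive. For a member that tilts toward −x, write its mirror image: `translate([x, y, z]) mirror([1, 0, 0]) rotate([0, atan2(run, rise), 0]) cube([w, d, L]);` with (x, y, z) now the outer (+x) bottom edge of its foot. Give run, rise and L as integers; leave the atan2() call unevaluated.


translate([252, 0, 735]) cube([111, 1063, 67]);
translate([0, 101, 0]) rotate([0, atan2(252, 735), 0]) cube([38, 52, 777]);
translate([615, 101, 0]) mirror([1, 0, 0]) rotate([0, atan2(252, 735), 0]) cube([38, 52, 777]);
translate([0, 910, 0]) rotate([0, atan2(252, 735), 0]) cube([38, 52, 777]);
translate([615, 910, 0]) mirror([1, 0, 0]) rotate([0, atan2(252, 735), 0]) cube([38, 52, 777]);


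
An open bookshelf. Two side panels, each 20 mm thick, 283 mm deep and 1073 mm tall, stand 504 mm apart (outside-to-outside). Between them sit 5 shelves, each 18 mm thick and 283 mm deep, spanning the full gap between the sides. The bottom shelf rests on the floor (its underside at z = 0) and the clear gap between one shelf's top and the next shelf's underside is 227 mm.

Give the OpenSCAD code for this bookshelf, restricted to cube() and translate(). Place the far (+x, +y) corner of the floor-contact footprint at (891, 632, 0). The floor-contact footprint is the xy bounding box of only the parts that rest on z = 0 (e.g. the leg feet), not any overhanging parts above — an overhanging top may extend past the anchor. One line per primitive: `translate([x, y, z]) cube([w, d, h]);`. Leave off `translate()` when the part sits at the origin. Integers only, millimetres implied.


translate([387, 349, 0]) cube([20, 283, 1073]);
translate([871, 349, 0]) cube([20, 283, 1073]);
translate([407, 349, 0]) cube([464, 283, 18]);
translate([407, 349, 245]) cube([464, 283, 18]);
translate([407, 349, 490]) cube([464, 283, 18]);
translate([407, 349, 735]) cube([464, 283, 18]);
translate([407, 349, 980]) cube([464, 283, 18]);


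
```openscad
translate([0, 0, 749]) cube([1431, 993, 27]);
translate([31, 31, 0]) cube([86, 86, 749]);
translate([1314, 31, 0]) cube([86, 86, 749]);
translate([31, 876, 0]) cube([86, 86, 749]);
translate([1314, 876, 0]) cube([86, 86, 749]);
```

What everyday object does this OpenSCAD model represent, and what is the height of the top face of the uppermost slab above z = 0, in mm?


A table. The table height is 776 mm.

A 1431×993×27 slab sits at z = 749 on four 86 mm square posts — a table. The top surface is at 749 + 27 = 776 mm.


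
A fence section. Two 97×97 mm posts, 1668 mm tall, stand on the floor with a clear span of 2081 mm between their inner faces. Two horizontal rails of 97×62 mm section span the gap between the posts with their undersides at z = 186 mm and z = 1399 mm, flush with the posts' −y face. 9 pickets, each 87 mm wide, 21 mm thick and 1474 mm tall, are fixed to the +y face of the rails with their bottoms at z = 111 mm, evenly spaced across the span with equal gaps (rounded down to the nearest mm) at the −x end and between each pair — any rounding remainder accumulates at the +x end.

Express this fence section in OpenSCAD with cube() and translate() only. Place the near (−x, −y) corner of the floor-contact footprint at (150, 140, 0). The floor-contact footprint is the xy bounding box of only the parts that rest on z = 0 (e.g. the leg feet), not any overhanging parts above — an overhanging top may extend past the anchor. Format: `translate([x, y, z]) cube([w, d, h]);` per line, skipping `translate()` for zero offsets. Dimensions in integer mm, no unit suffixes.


translate([150, 140, 0]) cube([97, 97, 1668]);
translate([2328, 140, 0]) cube([97, 97, 1668]);
translate([247, 140, 186]) cube([2081, 97, 62]);
translate([247, 140, 1399]) cube([2081, 97, 62]);
translate([376, 237, 111]) cube([87, 21, 1474]);
translate([592, 237, 111]) cube([87, 21, 1474]);
translate([808, 237, 111]) cube([87, 21, 1474]);
translate([1024, 237, 111]) cube([87, 21, 1474]);
translate([1240, 237, 111]) cube([87, 21, 1474]);
translate([1456, 237, 111]) cube([87, 21, 1474]);
translate([1672, 237, 111]) cube([87, 21, 1474]);
translate([1888, 237, 111]) cube([87, 21, 1474]);
translate([2104, 237, 111]) cube([87, 21, 1474]);


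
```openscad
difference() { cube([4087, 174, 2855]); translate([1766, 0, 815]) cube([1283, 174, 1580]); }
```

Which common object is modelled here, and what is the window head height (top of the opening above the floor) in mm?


A wall with a window opening. The window head height is 2395 mm.

A wall with a rectangular opening subtracted — a window. Sill at z = 815, opening 1580 mm tall, so the head is at 815 + 1580 = 2395 mm.


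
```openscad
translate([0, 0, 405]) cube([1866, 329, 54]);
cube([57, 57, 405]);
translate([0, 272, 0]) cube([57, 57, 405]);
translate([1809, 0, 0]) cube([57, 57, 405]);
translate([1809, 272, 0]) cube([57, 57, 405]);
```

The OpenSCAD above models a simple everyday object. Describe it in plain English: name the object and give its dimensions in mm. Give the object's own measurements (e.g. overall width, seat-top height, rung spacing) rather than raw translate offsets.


A long wooden bench with a 1866 mm (x) × 329 mm (y) seat, 54 mm thick, its top surface 459 mm above the floor. Four 57 mm square legs at the seat corners, flush with the edges, run from z = 0 to the seat underside.


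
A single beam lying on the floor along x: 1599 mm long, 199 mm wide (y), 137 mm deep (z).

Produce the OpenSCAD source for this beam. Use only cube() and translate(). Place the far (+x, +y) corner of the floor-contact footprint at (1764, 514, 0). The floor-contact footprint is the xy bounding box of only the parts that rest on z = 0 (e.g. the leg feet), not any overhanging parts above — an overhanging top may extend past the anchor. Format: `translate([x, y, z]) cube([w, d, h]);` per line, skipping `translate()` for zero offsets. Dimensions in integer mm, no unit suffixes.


translate([165, 315, 0]) cube([1599, 199, 137]);


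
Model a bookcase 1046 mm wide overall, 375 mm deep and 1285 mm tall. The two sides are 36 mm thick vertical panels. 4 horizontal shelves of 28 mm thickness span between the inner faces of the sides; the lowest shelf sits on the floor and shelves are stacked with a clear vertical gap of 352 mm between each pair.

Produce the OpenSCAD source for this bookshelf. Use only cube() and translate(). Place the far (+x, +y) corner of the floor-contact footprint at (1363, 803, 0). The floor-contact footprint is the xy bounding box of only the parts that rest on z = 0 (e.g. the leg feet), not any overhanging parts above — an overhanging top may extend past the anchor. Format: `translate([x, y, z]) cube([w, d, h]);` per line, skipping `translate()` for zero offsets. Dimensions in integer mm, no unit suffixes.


translate([317, 428, 0]) cube([36, 375, 1285]);
translate([1327, 428, 0]) cube([36, 375, 1285]);
translate([353, 428, 0]) cube([974, 375, 28]);
translate([353, 428, 380]) cube([974, 375, 28]);
translate([353, 428, 760]) cube([974, 375, 28]);
translate([353, 428, 1140]) cube([974, 375, 28]);


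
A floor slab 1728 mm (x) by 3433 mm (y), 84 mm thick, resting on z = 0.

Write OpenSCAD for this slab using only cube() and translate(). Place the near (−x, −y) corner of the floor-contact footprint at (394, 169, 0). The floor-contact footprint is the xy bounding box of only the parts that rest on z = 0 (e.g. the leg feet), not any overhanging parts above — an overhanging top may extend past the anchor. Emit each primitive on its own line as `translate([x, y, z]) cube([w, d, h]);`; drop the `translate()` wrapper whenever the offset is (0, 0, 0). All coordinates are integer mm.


translate([394, 169, 0]) cube([1728, 3433, 84]);


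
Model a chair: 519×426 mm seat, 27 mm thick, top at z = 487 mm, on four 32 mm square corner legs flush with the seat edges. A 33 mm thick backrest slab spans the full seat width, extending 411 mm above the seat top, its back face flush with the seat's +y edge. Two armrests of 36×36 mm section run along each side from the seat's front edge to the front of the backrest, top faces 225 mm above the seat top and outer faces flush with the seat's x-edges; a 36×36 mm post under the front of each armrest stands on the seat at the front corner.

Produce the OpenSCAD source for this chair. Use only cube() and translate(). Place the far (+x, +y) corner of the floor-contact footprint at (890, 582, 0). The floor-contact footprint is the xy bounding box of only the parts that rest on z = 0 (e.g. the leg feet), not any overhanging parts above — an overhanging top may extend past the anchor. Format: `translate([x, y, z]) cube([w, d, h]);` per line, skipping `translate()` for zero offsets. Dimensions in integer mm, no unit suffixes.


// leg_h = 487 - 27 = 460
// arm post h = 225 - 36 = 189
translate([371, 156, 460]) cube([519, 426, 27]);
translate([371, 156, 0]) cube([32, 32, 460]);
translate([858, 156, 0]) cube([32, 32, 460]);
translate([371, 550, 0]) cube([32, 32, 460]);
translate([858, 550, 0]) cube([32, 32, 460]);
translate([371, 549, 487]) cube([519, 33, 411]);
translate([371, 156, 676]) cube([36, 393, 36]);
translate([854, 156, 676]) cube([36, 393, 36]);
translate([371, 156, 487]) cube([36, 36, 189]);
translate([854, 156, 487]) cube([36, 36, 189]);


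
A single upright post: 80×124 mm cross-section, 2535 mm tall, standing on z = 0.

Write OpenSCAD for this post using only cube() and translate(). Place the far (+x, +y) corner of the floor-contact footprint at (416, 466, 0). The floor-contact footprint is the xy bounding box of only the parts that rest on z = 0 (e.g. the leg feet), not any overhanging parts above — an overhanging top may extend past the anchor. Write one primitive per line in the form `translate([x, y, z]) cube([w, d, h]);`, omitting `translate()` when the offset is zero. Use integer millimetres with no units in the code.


translate([336, 342, 0]) cube([80, 124, 2535]);


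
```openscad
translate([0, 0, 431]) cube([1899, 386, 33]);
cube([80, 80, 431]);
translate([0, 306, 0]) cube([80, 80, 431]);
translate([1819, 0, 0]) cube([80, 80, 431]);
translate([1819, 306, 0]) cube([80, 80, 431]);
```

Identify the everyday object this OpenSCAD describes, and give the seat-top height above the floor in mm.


A bench. The seat-top height is 464 mm.

A long slab on four corner posts — a bench. The slab sits at z = 431 with thickness 33, so the top is 431 + 33 = 464 mm.


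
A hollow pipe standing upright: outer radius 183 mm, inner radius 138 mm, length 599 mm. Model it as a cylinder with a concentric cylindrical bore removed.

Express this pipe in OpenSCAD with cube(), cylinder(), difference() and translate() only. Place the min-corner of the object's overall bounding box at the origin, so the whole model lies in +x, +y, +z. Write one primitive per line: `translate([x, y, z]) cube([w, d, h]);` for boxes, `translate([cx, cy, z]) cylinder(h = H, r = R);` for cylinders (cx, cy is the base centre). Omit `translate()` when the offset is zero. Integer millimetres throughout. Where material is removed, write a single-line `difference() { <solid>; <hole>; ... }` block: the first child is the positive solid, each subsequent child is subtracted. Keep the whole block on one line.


difference() { translate([183, 183, 0]) cylinder(h = 599, r = 183); translate([183, 183, 0]) cylinder(h = 599, r = 138); }


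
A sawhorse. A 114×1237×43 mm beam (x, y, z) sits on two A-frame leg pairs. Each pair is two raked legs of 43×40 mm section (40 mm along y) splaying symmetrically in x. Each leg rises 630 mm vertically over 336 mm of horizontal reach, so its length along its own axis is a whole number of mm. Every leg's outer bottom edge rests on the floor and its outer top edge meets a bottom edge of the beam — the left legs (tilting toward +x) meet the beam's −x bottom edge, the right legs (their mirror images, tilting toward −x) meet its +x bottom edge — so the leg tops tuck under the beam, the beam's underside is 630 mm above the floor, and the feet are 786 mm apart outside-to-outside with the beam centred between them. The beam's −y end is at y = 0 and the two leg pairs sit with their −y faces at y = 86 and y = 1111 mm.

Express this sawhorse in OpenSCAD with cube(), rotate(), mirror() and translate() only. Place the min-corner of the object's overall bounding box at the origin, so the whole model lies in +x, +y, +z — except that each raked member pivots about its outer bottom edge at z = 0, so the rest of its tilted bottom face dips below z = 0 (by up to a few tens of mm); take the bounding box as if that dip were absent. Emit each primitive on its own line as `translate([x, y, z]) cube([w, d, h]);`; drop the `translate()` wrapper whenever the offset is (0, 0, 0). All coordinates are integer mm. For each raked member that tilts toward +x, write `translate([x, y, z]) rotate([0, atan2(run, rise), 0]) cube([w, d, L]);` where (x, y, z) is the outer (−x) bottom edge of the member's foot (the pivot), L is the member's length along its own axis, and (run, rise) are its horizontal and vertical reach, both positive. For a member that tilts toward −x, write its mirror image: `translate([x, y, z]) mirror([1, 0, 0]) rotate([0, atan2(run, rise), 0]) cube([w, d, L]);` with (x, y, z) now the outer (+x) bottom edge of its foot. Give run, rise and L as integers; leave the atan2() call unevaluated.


// leg length = √(336² + 630²) = 714
// right-leg outer foot x = 2·336 + 114 = 786
// beam min-corner = (336, 0, 630)
translate([336, 0, 630]) cube([114, 1237, 43]);
translate([0, 86, 0]) rotate([0, atan2(336, 630), 0]) cube([43, 40, 714]);
translate([786, 86, 0]) mirror([1, 0, 0]) rotate([0, atan2(336, 630), 0]) cube([43, 40, 714]);
translate([0, 1111, 0]) rotate([0, atan2(336, 630), 0]) cube([43, 40, 714]);
translate([786, 1111, 0]) mirror([1, 0, 0]) rotate([0, atan2(336, 630), 0]) cube([43, 40, 714]);


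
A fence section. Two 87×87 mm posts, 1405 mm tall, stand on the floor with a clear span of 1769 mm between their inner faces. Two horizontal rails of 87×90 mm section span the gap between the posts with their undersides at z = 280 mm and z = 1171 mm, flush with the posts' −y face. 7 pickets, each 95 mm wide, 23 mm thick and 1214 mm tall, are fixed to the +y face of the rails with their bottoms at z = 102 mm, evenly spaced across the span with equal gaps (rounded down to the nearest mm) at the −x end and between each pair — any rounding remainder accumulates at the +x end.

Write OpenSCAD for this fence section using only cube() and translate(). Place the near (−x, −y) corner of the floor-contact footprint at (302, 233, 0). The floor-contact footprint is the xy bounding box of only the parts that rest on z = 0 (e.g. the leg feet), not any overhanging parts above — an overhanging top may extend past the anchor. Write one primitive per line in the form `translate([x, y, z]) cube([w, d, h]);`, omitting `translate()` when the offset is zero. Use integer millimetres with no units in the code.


translate([302, 233, 0]) cube([87, 87, 1405]);
translate([2158, 233, 0]) cube([87, 87, 1405]);
translate([389, 233, 280]) cube([1769, 87, 90]);
translate([389, 233, 1171]) cube([1769, 87, 90]);
translate([527, 320, 102]) cube([95, 23, 1214]);
translate([760, 320, 102]) cube([95, 23, 1214]);
translate([993, 320, 102]) cube([95, 23, 1214]);
translate([1226, 320, 102]) cube([95, 23, 1214]);
translate([1459, 320, 102]) cube([95, 23, 1214]);
translate([1692, 320, 102]) cube([95, 23, 1214]);
translate([1925, 320, 102]) cube([95, 23, 1214]);


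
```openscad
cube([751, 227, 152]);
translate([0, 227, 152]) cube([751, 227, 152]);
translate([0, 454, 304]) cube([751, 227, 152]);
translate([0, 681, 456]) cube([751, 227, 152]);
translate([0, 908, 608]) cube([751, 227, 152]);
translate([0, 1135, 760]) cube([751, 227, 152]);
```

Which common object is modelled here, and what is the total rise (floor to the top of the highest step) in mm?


A staircase. The total rise is 912 mm.

6 identical blocks, each offset up and back from the previous — a staircase. Each step is 152 mm tall and there are 6 of them, so the total rise is 6 × 152 = 912 mm.


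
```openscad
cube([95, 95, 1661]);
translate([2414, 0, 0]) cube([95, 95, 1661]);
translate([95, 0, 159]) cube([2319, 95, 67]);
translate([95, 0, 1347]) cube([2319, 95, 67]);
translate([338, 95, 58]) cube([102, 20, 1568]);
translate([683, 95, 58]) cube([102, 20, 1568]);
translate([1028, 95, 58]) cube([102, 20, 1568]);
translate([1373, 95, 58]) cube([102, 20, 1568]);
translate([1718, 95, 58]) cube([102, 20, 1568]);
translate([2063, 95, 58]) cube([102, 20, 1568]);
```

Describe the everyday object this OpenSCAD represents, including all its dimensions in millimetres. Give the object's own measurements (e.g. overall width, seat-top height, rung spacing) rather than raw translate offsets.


A fence section. Two 95×95 mm posts, 1661 mm tall, stand on the floor with a clear span of 2319 mm between their inner faces. Two horizontal rails of 95×67 mm section span the gap between the posts with their undersides at z = 159 mm and z = 1347 mm, flush with the posts' −y face. 6 pickets, each 102 mm wide, 20 mm thick and 1568 mm tall, are fixed to the +y face of the rails with their bottoms at z = 58 mm, spaced across the span with a 243 mm gap after the −x post and between neighbouring pickets, with 249 mm left before the +x post.


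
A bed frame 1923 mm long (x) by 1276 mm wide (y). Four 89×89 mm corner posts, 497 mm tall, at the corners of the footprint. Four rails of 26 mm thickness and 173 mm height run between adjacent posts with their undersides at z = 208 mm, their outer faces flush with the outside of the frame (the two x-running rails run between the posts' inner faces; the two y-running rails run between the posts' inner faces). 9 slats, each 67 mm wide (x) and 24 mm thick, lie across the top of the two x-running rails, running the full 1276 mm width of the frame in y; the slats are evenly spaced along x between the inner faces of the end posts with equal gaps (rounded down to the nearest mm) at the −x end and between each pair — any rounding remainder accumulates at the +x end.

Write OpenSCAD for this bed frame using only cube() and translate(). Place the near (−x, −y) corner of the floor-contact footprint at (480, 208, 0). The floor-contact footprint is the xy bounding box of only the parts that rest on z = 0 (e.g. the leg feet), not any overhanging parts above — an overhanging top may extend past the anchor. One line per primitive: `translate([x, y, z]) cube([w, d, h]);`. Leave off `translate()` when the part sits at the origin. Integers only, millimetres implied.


// slat z = rail_z + rail_h = 208 + 173 = 381
// slat gap = ⌊(1745 − 9·67) / 10⌋ = 114
translate([480, 208, 0]) cube([89, 89, 497]);
translate([480, 1395, 0]) cube([89, 89, 497]);
translate([2314, 208, 0]) cube([89, 89, 497]);
translate([2314, 1395, 0]) cube([89, 89, 497]);
translate([569, 208, 208]) cube([1745, 26, 173]);
translate([569, 1458, 208]) cube([1745, 26, 173]);
translate([480, 297, 208]) cube([26, 1098, 173]);
translate([2377, 297, 208]) cube([26, 1098, 173]);
translate([683, 208, 381]) cube([67, 1276, 24]);
translate([864, 208, 381]) cube([67, 1276, 24]);
translate([1045, 208, 381]) cube([67, 1276, 24]);
translate([1226, 208, 381]) cube([67, 1276, 24]);
translate([1407, 208, 381]) cube([67, 1276, 24]);
translate([1588, 208, 381]) cube([67, 1276, 24]);
translate([1769, 208, 381]) cube([67, 1276, 24]);
translate([1950, 208, 381]) cube([67, 1276, 24]);
translate([2131, 208, 381]) cube([67, 1276, 24]);


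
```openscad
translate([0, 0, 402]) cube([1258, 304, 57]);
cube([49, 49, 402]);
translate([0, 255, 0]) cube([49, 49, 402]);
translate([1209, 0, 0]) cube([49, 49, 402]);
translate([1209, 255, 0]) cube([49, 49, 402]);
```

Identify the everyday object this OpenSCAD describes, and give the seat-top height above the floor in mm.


A bench. The seat-top height is 459 mm.

A long slab on four corner posts — a bench. The slab sits at z = 402 with thickness 57, so the top is 402 + 57 = 459 mm.


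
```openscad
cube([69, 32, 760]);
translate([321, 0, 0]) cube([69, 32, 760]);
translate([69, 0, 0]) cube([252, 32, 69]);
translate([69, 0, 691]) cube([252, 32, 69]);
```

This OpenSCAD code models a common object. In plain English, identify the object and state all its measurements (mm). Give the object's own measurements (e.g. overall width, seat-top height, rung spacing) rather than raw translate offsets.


A rectangular picture frame lying in the x–z plane (depth along y). The opening is 252 mm wide (x) by 622 mm tall (z), surrounded by a border 69 mm wide on all four sides. The frame is 32 mm deep and is made of two full-height vertical stiles with two horizontal rails fitted between them.


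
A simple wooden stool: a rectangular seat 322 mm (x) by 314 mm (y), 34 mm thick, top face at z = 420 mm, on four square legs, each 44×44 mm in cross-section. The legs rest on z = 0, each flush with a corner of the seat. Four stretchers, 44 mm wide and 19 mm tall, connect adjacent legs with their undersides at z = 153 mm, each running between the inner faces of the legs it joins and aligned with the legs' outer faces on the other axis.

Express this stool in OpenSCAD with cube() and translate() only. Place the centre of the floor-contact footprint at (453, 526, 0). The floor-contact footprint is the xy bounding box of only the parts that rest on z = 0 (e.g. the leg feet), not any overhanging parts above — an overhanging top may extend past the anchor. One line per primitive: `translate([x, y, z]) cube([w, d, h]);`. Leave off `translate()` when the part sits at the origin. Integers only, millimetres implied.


translate([292, 369, 386]) cube([322, 314, 34]);
translate([292, 369, 0]) cube([44, 44, 386]);
translate([570, 369, 0]) cube([44, 44, 386]);
translate([292, 639, 0]) cube([44, 44, 386]);
translate([570, 639, 0]) cube([44, 44, 386]);
translate([336, 369, 153]) cube([234, 44, 19]);
translate([336, 639, 153]) cube([234, 44, 19]);
translate([292, 413, 153]) cube([44, 226, 19]);
translate([570, 413, 153]) cube([44, 226, 19]);


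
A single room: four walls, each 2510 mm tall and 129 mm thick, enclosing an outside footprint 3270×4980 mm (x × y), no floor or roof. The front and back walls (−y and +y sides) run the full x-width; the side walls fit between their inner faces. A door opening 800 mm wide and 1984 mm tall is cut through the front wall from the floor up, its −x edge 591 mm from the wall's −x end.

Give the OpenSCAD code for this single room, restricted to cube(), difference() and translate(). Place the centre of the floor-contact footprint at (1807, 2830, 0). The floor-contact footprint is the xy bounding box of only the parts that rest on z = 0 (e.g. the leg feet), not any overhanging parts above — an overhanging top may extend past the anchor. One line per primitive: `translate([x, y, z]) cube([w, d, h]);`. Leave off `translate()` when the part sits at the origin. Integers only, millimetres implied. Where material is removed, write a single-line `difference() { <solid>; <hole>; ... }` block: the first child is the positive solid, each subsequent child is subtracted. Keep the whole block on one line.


difference() { translate([172, 340, 0]) cube([3270, 129, 2510]); translate([763, 340, 0]) cube([800, 129, 1984]); }
translate([172, 5191, 0]) cube([3270, 129, 2510]);
translate([172, 469, 0]) cube([129, 4722, 2510]);
translate([3313, 469, 0]) cube([129, 4722, 2510]);


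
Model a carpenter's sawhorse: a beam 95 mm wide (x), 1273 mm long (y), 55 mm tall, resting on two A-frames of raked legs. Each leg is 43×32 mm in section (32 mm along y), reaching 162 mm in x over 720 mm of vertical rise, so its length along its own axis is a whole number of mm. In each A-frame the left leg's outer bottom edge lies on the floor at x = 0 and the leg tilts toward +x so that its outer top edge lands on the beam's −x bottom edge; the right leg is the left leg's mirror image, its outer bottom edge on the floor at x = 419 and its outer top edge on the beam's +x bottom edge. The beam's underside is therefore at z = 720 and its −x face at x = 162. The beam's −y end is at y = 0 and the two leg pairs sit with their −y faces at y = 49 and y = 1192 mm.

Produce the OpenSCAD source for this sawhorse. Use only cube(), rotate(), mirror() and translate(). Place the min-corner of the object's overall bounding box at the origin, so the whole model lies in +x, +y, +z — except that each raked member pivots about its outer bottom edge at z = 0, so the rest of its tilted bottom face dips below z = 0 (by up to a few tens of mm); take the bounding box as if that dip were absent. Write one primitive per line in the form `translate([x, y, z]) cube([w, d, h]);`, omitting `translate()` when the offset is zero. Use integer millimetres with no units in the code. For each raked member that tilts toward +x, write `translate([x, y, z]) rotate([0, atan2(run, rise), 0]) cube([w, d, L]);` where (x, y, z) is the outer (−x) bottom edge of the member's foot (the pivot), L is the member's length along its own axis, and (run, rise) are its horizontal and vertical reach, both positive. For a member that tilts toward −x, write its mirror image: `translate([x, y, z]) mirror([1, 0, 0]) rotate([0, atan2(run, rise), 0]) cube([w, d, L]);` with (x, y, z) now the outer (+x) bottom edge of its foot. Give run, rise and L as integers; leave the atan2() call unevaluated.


// leg length = √(162² + 720²) = 738
// right-leg outer foot x = 2·162 + 95 = 419
// beam min-corner = (162, 0, 720)
translate([162, 0, 720]) cube([95, 1273, 55]);
translate([0, 49, 0]) rotate([0, atan2(162, 720), 0]) cube([43, 32, 738]);
translate([419, 49, 0]) mirror([1, 0, 0]) rotate([0, atan2(162, 720), 0]) cube([43, 32, 738]);
translate([0, 1192, 0]) rotate([0, atan2(162, 720), 0]) cube([43, 32, 738]);
translate([419, 1192, 0]) mirror([1, 0, 0]) rotate([0, atan2(162, 720), 0]) cube([43, 32, 738]);


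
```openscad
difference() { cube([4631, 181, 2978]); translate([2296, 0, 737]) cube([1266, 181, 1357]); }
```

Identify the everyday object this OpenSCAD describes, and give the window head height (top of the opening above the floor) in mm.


A wall with a window opening. The window head height is 2094 mm.

A wall with a rectangular opening subtracted — a window. Sill at z = 737, opening 1357 mm tall, so the head is at 737 + 1357 = 2094 mm.


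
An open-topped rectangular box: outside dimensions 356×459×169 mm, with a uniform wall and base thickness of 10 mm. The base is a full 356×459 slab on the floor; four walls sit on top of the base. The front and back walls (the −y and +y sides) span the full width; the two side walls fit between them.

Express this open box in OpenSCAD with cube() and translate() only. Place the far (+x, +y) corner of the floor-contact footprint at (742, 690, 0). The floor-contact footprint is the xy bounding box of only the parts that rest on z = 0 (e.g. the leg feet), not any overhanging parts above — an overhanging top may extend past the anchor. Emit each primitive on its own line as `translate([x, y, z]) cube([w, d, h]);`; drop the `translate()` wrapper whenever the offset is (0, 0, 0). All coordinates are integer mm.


translate([386, 231, 0]) cube([356, 459, 10]);
translate([386, 231, 10]) cube([356, 10, 159]);
translate([386, 680, 10]) cube([356, 10, 159]);
translate([386, 241, 10]) cube([10, 439, 159]);
translate([732, 241, 10]) cube([10, 439, 159]);


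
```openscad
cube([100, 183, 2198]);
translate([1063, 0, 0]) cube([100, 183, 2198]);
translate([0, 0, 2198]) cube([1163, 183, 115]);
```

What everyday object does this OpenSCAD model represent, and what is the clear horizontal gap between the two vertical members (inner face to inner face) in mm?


A door frame. The clear opening width is 963 mm.

Two 2198 mm tall posts with a header on top — a door frame. The left jamb is 100 mm wide at x = 0; the right jamb starts at x = 1063. The clear opening is 1063 − 100 = 963 mm.


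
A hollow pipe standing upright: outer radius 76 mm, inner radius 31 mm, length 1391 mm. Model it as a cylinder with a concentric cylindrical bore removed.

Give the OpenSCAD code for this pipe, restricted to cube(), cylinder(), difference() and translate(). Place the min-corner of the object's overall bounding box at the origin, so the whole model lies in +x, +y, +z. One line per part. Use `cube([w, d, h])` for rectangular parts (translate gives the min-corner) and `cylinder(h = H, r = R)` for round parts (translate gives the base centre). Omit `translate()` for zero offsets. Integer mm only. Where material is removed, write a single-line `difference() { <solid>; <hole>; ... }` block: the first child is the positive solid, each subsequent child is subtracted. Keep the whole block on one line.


difference() { translate([76, 76, 0]) cylinder(h = 1391, r = 76); translate([76, 76, 0]) cylinder(h = 1391, r = 31); }


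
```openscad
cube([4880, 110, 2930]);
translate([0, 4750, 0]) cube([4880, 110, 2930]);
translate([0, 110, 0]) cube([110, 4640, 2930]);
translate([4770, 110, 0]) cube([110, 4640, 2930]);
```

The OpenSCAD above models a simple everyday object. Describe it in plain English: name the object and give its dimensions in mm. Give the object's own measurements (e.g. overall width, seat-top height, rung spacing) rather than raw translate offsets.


The wall frame of a small rectangular building: four walls, each 2930 mm tall and 110 mm thick, enclosing a footprint 4880 mm (x) by 4860 mm (y) outside-to-outside, with no floor or roof. The front and back walls (the −y and +y sides) span the full width; the two side walls fit between them.


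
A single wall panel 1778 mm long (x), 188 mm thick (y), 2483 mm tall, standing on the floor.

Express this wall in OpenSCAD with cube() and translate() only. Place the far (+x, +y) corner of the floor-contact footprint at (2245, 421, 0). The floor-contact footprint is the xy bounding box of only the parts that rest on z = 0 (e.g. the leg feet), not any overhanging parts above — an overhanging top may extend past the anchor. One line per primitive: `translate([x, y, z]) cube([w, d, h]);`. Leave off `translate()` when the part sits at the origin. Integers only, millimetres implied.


translate([467, 233, 0]) cube([1778, 188, 2483]);


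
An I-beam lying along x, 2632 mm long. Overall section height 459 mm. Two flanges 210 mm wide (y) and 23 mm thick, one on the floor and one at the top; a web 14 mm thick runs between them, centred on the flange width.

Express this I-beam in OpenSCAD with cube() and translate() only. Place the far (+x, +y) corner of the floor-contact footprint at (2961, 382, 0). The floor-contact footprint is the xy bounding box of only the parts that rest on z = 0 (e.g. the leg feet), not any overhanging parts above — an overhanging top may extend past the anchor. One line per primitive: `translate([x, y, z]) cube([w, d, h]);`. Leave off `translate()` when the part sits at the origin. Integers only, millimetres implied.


translate([329, 172, 0]) cube([2632, 210, 23]);
translate([329, 270, 23]) cube([2632, 14, 413]);
translate([329, 172, 436]) cube([2632, 210, 23]);


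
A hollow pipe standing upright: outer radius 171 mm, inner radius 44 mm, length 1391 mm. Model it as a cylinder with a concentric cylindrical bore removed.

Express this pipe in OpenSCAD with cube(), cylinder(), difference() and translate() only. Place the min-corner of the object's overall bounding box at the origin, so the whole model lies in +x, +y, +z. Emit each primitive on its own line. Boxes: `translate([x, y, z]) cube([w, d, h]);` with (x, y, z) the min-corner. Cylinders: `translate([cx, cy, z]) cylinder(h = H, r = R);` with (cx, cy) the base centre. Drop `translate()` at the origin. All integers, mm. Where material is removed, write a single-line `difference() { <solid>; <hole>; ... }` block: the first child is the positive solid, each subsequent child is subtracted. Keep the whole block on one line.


difference() { translate([171, 171, 0]) cylinder(h = 1391, r = 171); translate([171, 171, 0]) cylinder(h = 1391, r = 44); }


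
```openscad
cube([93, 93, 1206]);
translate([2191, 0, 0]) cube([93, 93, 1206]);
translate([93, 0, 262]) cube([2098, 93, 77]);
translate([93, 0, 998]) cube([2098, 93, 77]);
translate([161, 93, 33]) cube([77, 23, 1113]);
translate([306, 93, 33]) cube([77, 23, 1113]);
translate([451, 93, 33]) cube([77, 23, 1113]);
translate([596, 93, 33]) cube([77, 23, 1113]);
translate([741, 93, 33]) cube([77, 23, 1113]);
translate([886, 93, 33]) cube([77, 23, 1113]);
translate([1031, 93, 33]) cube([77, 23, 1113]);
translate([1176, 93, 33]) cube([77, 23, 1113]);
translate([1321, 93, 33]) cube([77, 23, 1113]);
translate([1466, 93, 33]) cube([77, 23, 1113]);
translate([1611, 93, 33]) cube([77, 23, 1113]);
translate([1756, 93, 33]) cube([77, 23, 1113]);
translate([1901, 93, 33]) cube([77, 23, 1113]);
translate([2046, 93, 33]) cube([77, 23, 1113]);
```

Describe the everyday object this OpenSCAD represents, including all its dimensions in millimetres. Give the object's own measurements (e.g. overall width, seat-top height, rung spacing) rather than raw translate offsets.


A fence section. Two 93×93 mm posts, 1206 mm tall, stand on the floor with a clear span of 2098 mm between their inner faces. Two horizontal rails of 93×77 mm section span the gap between the posts with their undersides at z = 262 mm and z = 998 mm, flush with the posts' −y face. 14 pickets, each 77 mm wide, 23 mm thick and 1113 mm tall, are fixed to the +y face of the rails with their bottoms at z = 33 mm, spaced across the span with a 68 mm gap after the −x post and between neighbouring pickets and before the +x post.


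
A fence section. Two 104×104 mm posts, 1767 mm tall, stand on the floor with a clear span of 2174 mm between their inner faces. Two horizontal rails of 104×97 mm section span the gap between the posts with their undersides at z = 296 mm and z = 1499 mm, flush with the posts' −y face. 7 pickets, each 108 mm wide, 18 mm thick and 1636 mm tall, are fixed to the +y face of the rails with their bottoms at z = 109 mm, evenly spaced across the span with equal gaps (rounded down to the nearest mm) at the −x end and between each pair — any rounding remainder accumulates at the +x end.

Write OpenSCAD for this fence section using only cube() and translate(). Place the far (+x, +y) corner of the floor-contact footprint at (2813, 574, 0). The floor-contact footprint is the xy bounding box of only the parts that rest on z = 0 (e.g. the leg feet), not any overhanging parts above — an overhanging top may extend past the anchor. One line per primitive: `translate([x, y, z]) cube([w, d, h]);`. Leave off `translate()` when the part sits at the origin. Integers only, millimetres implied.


translate([431, 470, 0]) cube([104, 104, 1767]);
translate([2709, 470, 0]) cube([104, 104, 1767]);
translate([535, 470, 296]) cube([2174, 104, 97]);
translate([535, 470, 1499]) cube([2174, 104, 97]);
translate([712, 574, 109]) cube([108, 18, 1636]);
translate([997, 574, 109]) cube([108, 18, 1636]);
translate([1282, 574, 109]) cube([108, 18, 1636]);
translate([1567, 574, 109]) cube([108, 18, 1636]);
translate([1852, 574, 109]) cube([108, 18, 1636]);
translate([2137, 574, 109]) cube([108, 18, 1636]);
translate([2422, 574, 109]) cube([108, 18, 1636]);


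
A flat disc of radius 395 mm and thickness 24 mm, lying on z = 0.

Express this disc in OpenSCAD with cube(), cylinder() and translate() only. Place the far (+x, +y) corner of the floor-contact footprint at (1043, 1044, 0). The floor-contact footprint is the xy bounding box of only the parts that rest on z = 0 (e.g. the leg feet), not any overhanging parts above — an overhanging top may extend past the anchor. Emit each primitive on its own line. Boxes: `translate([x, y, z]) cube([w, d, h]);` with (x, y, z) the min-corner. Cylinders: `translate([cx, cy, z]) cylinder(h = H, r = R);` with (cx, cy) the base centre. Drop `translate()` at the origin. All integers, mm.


translate([648, 649, 0]) cylinder(h = 24, r = 395);


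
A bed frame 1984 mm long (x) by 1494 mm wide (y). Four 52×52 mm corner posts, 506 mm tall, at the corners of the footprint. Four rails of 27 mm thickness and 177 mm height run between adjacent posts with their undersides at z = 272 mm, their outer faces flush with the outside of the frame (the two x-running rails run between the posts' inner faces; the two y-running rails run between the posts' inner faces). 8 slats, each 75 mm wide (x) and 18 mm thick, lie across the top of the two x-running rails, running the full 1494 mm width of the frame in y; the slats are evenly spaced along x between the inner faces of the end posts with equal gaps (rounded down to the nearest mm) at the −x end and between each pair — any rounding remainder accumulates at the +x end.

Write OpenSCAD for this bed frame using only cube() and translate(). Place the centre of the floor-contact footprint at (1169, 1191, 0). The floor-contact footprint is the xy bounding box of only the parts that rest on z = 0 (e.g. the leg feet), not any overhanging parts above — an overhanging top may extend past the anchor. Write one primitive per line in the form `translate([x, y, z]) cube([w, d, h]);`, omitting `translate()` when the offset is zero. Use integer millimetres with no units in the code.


translate([177, 444, 0]) cube([52, 52, 506]);
translate([177, 1886, 0]) cube([52, 52, 506]);
translate([2109, 444, 0]) cube([52, 52, 506]);
translate([2109, 1886, 0]) cube([52, 52, 506]);
translate([229, 444, 272]) cube([1880, 27, 177]);
translate([229, 1911, 272]) cube([1880, 27, 177]);
translate([177, 496, 272]) cube([27, 1390, 177]);
translate([2134, 496, 272]) cube([27, 1390, 177]);
translate([371, 444, 449]) cube([75, 1494, 18]);
translate([588, 444, 449]) cube([75, 1494, 18]);
translate([805, 444, 449]) cube([75, 1494, 18]);
translate([1022, 444, 449]) cube([75, 1494, 18]);
translate([1239, 444, 449]) cube([75, 1494, 18]);
translate([1456, 444, 449]) cube([75, 1494, 18]);
translate([1673, 444, 449]) cube([75, 1494, 18]);
translate([1890, 444, 449]) cube([75, 1494, 18]);
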